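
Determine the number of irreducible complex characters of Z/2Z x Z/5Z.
10

Justification: The number of irreducible complex representations of a finite group equals its number of conjugacy classes. Z/2Z x Z/5Z is abelian of order 10, so every element is its own conjugacy class: 10 classes, so Z/2Z x Z/5Z (order 10) has exactly 10 irreducible complex representations.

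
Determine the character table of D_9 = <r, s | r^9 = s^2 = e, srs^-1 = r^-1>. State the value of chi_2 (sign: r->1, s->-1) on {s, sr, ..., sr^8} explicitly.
Conjugacy classes: {e} of size 1, {r^1, r^8} of size 2, {r^2, r^7} of size 2, {r^3, r^6} of size 2, {r^4, r^5} of size 2, {s, sr, ..., sr^8} of size 9.
Character table:
  irrep \ class              {e} (size 1)  {r^1, r^8} (size 2)  {r^2, r^7} (size 2)  {r^3, r^6} (size 2)  {r^4, r^5} (size 2)  {s, sr, ..., sr^8} (size 9)
  chi_1 (triv)               1             1                    1                    1                    1                    1                          
  chi_2 (sign: r->1, s->-1)  1             1                    1                    1                    1                    -1                         
  chi_3 (2d, j=1)            2             2*cos(2*pi/9)        2*cos(4*pi/9)        -1                   -2*cos(pi/9)         0                          
  chi_4 (2d, j=2)            2             2*cos(4*pi/9)        -2*cos(pi/9)         -1                   2*cos(2*pi/9)        0                          
  chi_5 (2d, j=3)            2             -1                   -1                   2                    -1                   0                          
  chi_6 (2d, j=4)            2             -2*cos(pi/9)         2*cos(2*pi/9)        -1                   2*cos(4*pi/9)        0                          

Spot check: chi_2 (sign: r->1, s->-1) on {s, sr, ..., sr^8} = -1.

Proof sketch: D_9 has order 2*9 = 18 with 6 conjugacy classes, hence 6 irreducibles. Sum of squared dims 1 + 1 + 4 + 4 + 4 + 4 = 18 = |G|. Linear characters come from the abelianisation; the 2-dimensional irreps have character r^k -> 2*cos(2*pi*j*k/9), reflections -> 0.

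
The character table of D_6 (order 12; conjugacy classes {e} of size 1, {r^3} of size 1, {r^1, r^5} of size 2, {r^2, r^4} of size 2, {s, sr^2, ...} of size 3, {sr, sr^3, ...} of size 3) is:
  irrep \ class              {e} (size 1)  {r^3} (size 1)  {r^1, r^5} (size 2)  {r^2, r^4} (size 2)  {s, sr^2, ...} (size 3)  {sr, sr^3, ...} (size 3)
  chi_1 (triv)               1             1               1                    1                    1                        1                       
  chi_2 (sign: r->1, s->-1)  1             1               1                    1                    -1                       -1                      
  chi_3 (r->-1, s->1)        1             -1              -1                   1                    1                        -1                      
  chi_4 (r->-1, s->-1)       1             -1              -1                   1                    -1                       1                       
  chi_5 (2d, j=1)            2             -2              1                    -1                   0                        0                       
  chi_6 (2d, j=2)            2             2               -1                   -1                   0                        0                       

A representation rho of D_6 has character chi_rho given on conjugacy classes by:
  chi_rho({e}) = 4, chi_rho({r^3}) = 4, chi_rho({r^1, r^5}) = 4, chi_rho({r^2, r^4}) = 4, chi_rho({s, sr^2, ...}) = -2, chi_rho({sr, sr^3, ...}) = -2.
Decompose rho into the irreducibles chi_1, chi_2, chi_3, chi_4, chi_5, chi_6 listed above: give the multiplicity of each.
Multiplicities: chi_1: 1, chi_2: 3, chi_3: 0, chi_4: 0, chi_5: 0, chi_6: 0.

Derivation: Use <chi_rho, chi> = (1/|G|) sum_C |C| * chi_rho(C) * conj(chi(C)) with |G| = 12 for each irreducible chi in the table:
  <chi_rho, chi_1> = (1/12)[1*(4)*conj(1) + 1*(4)*conj(1) + 2*(4)*conj(1) + 2*(4)*conj(1) + 3*(-2)*conj(1) + 3*(-2)*conj(1)]
      = (1/12)[(4) + (4) + (8) + (8) + (-6) + (-6)] = 12/12 = 1
  <chi_rho, chi_2> = (1/12)[1*(4)*conj(1) + 1*(4)*conj(1) + 2*(4)*conj(1) + 2*(4)*conj(1) + 3*(-2)*conj(-1) + 3*(-2)*conj(-1)]
      = (1/12)[(4) + (4) + (8) + (8) + (6) + (6)] = 36/12 = 3
  <chi_rho, chi_3> = (1/12)[1*(4)*conj(1) + 1*(4)*conj(-1) + 2*(4)*conj(-1) + 2*(4)*conj(1) + 3*(-2)*conj(1) + 3*(-2)*conj(-1)]
      = (1/12)[(4) + (-4) + (-8) + (8) + (-6) + (6)] = 0/12 = 0
  <chi_rho, chi_4> = (1/12)[1*(4)*conj(1) + 1*(4)*conj(-1) + 2*(4)*conj(-1) + 2*(4)*conj(1) + 3*(-2)*conj(-1) + 3*(-2)*conj(1)]
      = (1/12)[(4) + (-4) + (-8) + (8) + (6) + (-6)] = 0/12 = 0
  <chi_rho, chi_5> = (1/12)[1*(4)*conj(2) + 1*(4)*conj(-2) + 2*(4)*conj(1) + 2*(4)*conj(-1) + 3*(-2)*conj(0) + 3*(-2)*conj(0)]
      = (1/12)[(8) + (-8) + (8) + (-8) + (0) + (0)] = 0/12 = 0
  <chi_rho, chi_6> = (1/12)[1*(4)*conj(2) + 1*(4)*conj(2) + 2*(4)*conj(-1) + 2*(4)*conj(-1) + 3*(-2)*conj(0) + 3*(-2)*conj(0)]
      = (1/12)[(8) + (8) + (-8) + (-8) + (0) + (0)] = 0/12 = 0
Dimension check: dim(rho) = sum (mult * dim) = 1*1 + 3*1 + 0*1 + 0*1 + 0*2 + 0*2 = 4 = chi_rho(e) = 4.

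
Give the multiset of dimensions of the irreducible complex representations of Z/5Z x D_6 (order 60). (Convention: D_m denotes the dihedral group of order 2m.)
Dimensions: 1, 1, 1, 1, 1, 1, 1, 1, 1, 1, 1, 1, 1, 1, 1, 1, 1, 1, 1, 1, 2, 2, 2, 2, 2, 2, 2, 2, 2, 2

Details: There are 30 irreducibles (= number of conjugacy classes). Their dimensions d_i satisfy sum d_i^2 = |G| = 60: 1 + 1 + 1 + 1 + 1 + 1 + 1 + 1 + 1 + 1 + 1 + 1 + 1 + 1 + 1 + 1 + 1 + 1 + 1 + 1 + 4 + 4 + 4 + 4 + 4 + 4 + 4 + 4 + 4 + 4 = 60. (For the product with Z/5Z: each of the 5 1-dim characters of Z/5Z tensors with each irrep of D_6, giving 5 copies of each D_6-dimension.)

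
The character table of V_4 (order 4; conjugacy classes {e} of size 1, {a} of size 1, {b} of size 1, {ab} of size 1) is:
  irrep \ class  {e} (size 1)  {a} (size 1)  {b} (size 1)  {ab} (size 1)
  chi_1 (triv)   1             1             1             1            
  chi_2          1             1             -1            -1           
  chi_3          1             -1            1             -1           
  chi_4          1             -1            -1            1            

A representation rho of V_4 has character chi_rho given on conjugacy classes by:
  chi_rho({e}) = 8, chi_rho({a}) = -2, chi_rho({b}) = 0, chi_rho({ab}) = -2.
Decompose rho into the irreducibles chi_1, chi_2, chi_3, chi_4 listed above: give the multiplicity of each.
Multiplicities: chi_1: 1, chi_2: 2, chi_3: 3, chi_4: 2.

Working: Use <chi_rho, chi> = (1/|G|) sum_C |C| * chi_rho(C) * conj(chi(C)) with |G| = 4 for each irreducible chi in the table:
  <chi_rho, chi_1> = (1/4)[1*(8)*conj(1) + 1*(-2)*conj(1) + 1*(0)*conj(1) + 1*(-2)*conj(1)]
      = (1/4)[(8) + (-2) + (0) + (-2)] = 4/4 = 1
  <chi_rho, chi_2> = (1/4)[1*(8)*conj(1) + 1*(-2)*conj(1) + 1*(0)*conj(-1) + 1*(-2)*conj(-1)]
      = (1/4)[(8) + (-2) + (0) + (2)] = 8/4 = 2
  <chi_rho, chi_3> = (1/4)[1*(8)*conj(1) + 1*(-2)*conj(-1) + 1*(0)*conj(1) + 1*(-2)*conj(-1)]
      = (1/4)[(8) + (2) + (0) + (2)] = 12/4 = 3
  <chi_rho, chi_4> = (1/4)[1*(8)*conj(1) + 1*(-2)*conj(-1) + 1*(0)*conj(-1) + 1*(-2)*conj(1)]
      = (1/4)[(8) + (2) + (0) + (-2)] = 8/4 = 2
Dimension check: dim(rho) = sum (mult * dim) = 1*1 + 2*1 + 3*1 + 2*1 = 8 = chi_rho(e) = 8.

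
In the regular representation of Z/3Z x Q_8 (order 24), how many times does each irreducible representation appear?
Each irreducible V_i of dimension d_i appears with multiplicity d_i, i.e. rho_reg = (direct sum over all irreducibles V_i) d_i V_i. The irreducible dimensions for Z/3Z x Q_8 are 1, 1, 1, 1, 1, 1, 1, 1, 1, 1, 1, 1, 2, 2, 2: 12 irreducibles of dimension 1, each with multiplicity 1; 3 irreducibles of dimension 2, each with multiplicity 2. Total dimension 12*1*1 + 3*2*2 = 24 = |G|.

Argument: General theorem: in the regular representation of a finite group G, each irreducible appears with multiplicity equal to its dimension. Check: dim(rho_reg) = sum d_i^2 = 1 + 1 + 1 + 1 + 1 + 1 + 1 + 1 + 1 + 1 + 1 + 1 + 4 + 4 + 4 = 24 = |G|.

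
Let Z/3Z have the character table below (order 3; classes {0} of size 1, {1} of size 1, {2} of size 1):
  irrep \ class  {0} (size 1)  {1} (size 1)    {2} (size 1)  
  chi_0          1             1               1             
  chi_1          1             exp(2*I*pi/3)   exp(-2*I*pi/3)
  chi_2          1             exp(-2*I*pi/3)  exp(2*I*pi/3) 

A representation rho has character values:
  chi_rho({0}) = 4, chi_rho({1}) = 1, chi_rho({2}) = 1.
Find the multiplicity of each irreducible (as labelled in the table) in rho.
Multiplicities: chi_0: 2, chi_1: 1, chi_2: 1.

Why: Use <chi_rho, chi> = (1/|G|) sum_C |C| * chi_rho(C) * conj(chi(C)) with |G| = 3 for each irreducible chi in the table:
  <chi_rho, chi_0> = (1/3)[1*(4)*conj(1) + 1*(1)*conj(1) + 1*(1)*conj(1)]
      = (1/3)[(4) + (1) + (1)] = 6/3 = 2
  <chi_rho, chi_1> = (1/3)[1*(4)*conj(1) + 1*(1)*conj(exp(2*I*pi/3)) + 1*(1)*conj(exp(-2*I*pi/3))]
      = (1/3)[(4) + (1 + 2*exp(-2*I*pi/3) + exp(2*I*pi/3)) + (1 + exp(-2*I*pi/3) + 2*exp(2*I*pi/3))] = 3/3 = 1
  <chi_rho, chi_2> = (1/3)[1*(4)*conj(1) + 1*(1)*conj(exp(-2*I*pi/3)) + 1*(1)*conj(exp(2*I*pi/3))]
      = (1/3)[(4) + (1 + exp(-2*I*pi/3) + 2*exp(2*I*pi/3)) + (1 + 2*exp(-2*I*pi/3) + exp(2*I*pi/3))] = 3/3 = 1
(Exp terms are combined using exp(i*s)*conj(exp(i*t)) = exp(i*(s-t)), and sums of them are collapsed using the identity that for every m > 1 the m distinct m-th roots of unity sum to 0, e.g. 1 + exp(2*I*pi/3) + exp(-2*I*pi/3) = 0.)
Dimension check: dim(rho) = sum (mult * dim) = 2*1 + 1*1 + 1*1 = 4 = chi_rho(e) = 4.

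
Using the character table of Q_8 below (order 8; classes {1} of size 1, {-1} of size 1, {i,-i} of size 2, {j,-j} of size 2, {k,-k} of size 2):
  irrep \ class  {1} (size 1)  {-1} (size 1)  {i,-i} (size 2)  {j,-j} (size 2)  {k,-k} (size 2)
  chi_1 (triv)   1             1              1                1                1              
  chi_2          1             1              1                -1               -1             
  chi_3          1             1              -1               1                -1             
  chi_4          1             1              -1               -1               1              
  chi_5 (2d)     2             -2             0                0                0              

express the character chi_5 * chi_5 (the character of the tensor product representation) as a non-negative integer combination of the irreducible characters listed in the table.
chi_5 tensor chi_5 = chi_1 + chi_2 + chi_3 + chi_4 (all other irreducibles have multiplicity 0).

Justification: The character of a tensor product is the pointwise product (chi_5 * chi_5)(C) = chi_5(C) * chi_5(C):
  {1}: (2)*(2), {-1}: (-2)*(-2), {i,-i}: (0)*(0), {j,-j}: (0)*(0), {k,-k}: (0)*(0)
so (chi_5 * chi_5) takes values
  {1} -> 4, {-1} -> 4, {i,-i} -> 0, {j,-j} -> 0, {k,-k} -> 0.
Now take the inner product of this character with each irreducible chi from the table, <chi_5*chi_5, chi> = (1/8) sum_C |C| (chi_5*chi_5)(C) conj(chi(C)):
  <chi_5*chi_5, chi_1> = (1/8)[1*(4)*conj(1) + 1*(4)*conj(1) + 2*(0)*conj(1) + 2*(0)*conj(1) + 2*(0)*conj(1)]
      = (1/8)[(4) + (4) + (0) + (0) + (0)] = 8/8 = 1
  <chi_5*chi_5, chi_2> = (1/8)[1*(4)*conj(1) + 1*(4)*conj(1) + 2*(0)*conj(1) + 2*(0)*conj(-1) + 2*(0)*conj(-1)]
      = (1/8)[(4) + (4) + (0) + (0) + (0)] = 8/8 = 1
  <chi_5*chi_5, chi_3> = (1/8)[1*(4)*conj(1) + 1*(4)*conj(1) + 2*(0)*conj(-1) + 2*(0)*conj(1) + 2*(0)*conj(-1)]
      = (1/8)[(4) + (4) + (0) + (0) + (0)] = 8/8 = 1
  <chi_5*chi_5, chi_4> = (1/8)[1*(4)*conj(1) + 1*(4)*conj(1) + 2*(0)*conj(-1) + 2*(0)*conj(-1) + 2*(0)*conj(1)]
      = (1/8)[(4) + (4) + (0) + (0) + (0)] = 8/8 = 1
  <chi_5*chi_5, chi_5> = (1/8)[1*(4)*conj(2) + 1*(4)*conj(-2) + 2*(0)*conj(0) + 2*(0)*conj(0) + 2*(0)*conj(0)]
      = (1/8)[(8) + (-8) + (0) + (0) + (0)] = 0/8 = 0
Hence the multiplicities are chi_1: 1, chi_2: 1, chi_3: 1, chi_4: 1. Dimension check: dim(chi_5)*dim(chi_5) = 2*2 = 4 and sum (mult * dim) = 1*1 + 1*1 + 1*1 + 1*1 = 4.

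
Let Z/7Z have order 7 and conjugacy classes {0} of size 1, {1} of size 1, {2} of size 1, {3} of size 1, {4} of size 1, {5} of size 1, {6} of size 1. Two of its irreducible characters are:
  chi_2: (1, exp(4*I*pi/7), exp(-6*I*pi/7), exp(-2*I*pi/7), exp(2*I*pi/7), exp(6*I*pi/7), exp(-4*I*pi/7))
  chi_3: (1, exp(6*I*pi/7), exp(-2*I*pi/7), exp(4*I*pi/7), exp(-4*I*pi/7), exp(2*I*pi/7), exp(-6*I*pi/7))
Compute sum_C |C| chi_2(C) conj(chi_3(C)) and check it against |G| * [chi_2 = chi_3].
Sum = 0; so <chi_2, chi_3> = 0 (distinct irreducibles are orthogonal).

Reasoning: Compute term by term over conjugacy classes (|C| * chi_2(C) * conj(chi_3(C))):
  1*(1)*conj(1) + 1*(exp(4*I*pi/7))*conj(exp(6*I*pi/7)) + 1*(exp(-6*I*pi/7))*conj(exp(-2*I*pi/7)) + 1*(exp(-2*I*pi/7))*conj(exp(4*I*pi/7)) + 1*(exp(2*I*pi/7))*conj(exp(-4*I*pi/7)) + 1*(exp(6*I*pi/7))*conj(exp(2*I*pi/7)) + 1*(exp(-4*I*pi/7))*conj(exp(-6*I*pi/7))
  = (1) + (exp(-2*I*pi/7)) + (exp(-4*I*pi/7)) + (exp(-6*I*pi/7)) + (exp(6*I*pi/7)) + (exp(4*I*pi/7)) + (exp(2*I*pi/7))
  = 0.
(Exp terms are combined using exp(i*s)*conj(exp(i*t)) = exp(i*(s-t)), and sums of them are collapsed using the identity that for every m > 1 the m distinct m-th roots of unity sum to 0, e.g. 1 + exp(2*I*pi/3) + exp(-2*I*pi/3) = 0.)
Dividing by |G| = 7 gives 0/7 = 0, matching the row-orthogonality relation <chi_2, chi_3> = [chi_2 = chi_3].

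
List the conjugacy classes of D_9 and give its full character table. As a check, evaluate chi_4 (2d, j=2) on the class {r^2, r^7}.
Conjugacy classes: {e} of size 1, {r^1, r^8} of size 2, {r^2, r^7} of size 2, {r^3, r^6} of size 2, {r^4, r^5} of size 2, {s, sr, ..., sr^8} of size 9.
Character table:
  irrep \ class              {e} (size 1)  {r^1, r^8} (size 2)  {r^2, r^7} (size 2)  {r^3, r^6} (size 2)  {r^4, r^5} (size 2)  {s, sr, ..., sr^8} (size 9)
  chi_1 (triv)               1             1                    1                    1                    1                    1                          
  chi_2 (sign: r->1, s->-1)  1             1                    1                    1                    1                    -1                         
  chi_3 (2d, j=1)            2             2*cos(2*pi/9)        2*cos(4*pi/9)        -1                   -2*cos(pi/9)         0                          
  chi_4 (2d, j=2)            2             2*cos(4*pi/9)        -2*cos(pi/9)         -1                   2*cos(2*pi/9)        0                          
  chi_5 (2d, j=3)            2             -1                   -1                   2                    -1                   0                          
  chi_6 (2d, j=4)            2             -2*cos(pi/9)         2*cos(2*pi/9)        -1                   2*cos(4*pi/9)        0                          

Spot check: chi_4 (2d, j=2) on {r^2, r^7} = -2*cos(pi/9).

Justification: D_9 has order 2*9 = 18 with 6 conjugacy classes, hence 6 irreducibles. Sum of squared dims 1 + 1 + 4 + 4 + 4 + 4 = 18 = |G|. Linear characters come from the abelianisation; the 2-dimensional irreps have character r^k -> 2*cos(2*pi*j*k/9), reflections -> 0.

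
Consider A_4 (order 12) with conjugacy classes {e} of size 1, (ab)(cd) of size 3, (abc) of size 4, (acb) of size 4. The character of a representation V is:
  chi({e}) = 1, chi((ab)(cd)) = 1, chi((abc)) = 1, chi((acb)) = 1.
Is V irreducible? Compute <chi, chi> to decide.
Irreducible: <chi, chi> = 1.

Details: <chi, chi> = (1/|G|) sum_C |C| * |chi(C)|^2 = (1/12)[1*|1|^2 + 3*|1|^2 + 4*|1|^2 + 4*|1|^2]
  = (1/12)[(1) + (3) + (4) + (4)] = 12/12 = 1.
(Exp terms are combined using exp(i*s)*conj(exp(i*t)) = exp(i*(s-t)), and sums of them are collapsed using the identity that for every m > 1 the m distinct m-th roots of unity sum to 0, e.g. 1 + exp(2*I*pi/3) + exp(-2*I*pi/3) = 0.)
A character is irreducible iff <chi, chi> = 1, so this representation is irreducible.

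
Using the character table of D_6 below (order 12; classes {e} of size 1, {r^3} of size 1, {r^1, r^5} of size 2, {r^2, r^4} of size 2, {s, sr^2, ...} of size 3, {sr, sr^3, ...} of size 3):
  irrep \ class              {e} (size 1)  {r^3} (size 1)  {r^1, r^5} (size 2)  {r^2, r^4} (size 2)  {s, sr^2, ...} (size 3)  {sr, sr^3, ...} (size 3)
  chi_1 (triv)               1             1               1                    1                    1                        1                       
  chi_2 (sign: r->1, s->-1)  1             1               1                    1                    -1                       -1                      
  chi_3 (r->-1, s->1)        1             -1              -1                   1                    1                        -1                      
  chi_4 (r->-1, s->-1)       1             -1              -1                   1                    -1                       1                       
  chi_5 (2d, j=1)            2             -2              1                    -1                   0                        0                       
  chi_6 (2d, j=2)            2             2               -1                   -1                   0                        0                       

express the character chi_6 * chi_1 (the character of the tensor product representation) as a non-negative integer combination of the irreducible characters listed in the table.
chi_6 tensor chi_1 = chi_6 (all other irreducibles have multiplicity 0).

Working: The character of a tensor product is the pointwise product (chi_6 * chi_1)(C) = chi_6(C) * chi_1(C):
  {e}: (2)*(1), {r^3}: (2)*(1), {r^1, r^5}: (-1)*(1), {r^2, r^4}: (-1)*(1), {s, sr^2, ...}: (0)*(1), {sr, sr^3, ...}: (0)*(1)
so (chi_6 * chi_1) takes values
  {e} -> 2, {r^3} -> 2, {r^1, r^5} -> -1, {r^2, r^4} -> -1, {s, sr^2, ...} -> 0, {sr, sr^3, ...} -> 0.
Now take the inner product of this character with each irreducible chi from the table, <chi_6*chi_1, chi> = (1/12) sum_C |C| (chi_6*chi_1)(C) conj(chi(C)):
  <chi_6*chi_1, chi_1> = (1/12)[1*(2)*conj(1) + 1*(2)*conj(1) + 2*(-1)*conj(1) + 2*(-1)*conj(1) + 3*(0)*conj(1) + 3*(0)*conj(1)]
      = (1/12)[(2) + (2) + (-2) + (-2) + (0) + (0)] = 0/12 = 0
  <chi_6*chi_1, chi_2> = (1/12)[1*(2)*conj(1) + 1*(2)*conj(1) + 2*(-1)*conj(1) + 2*(-1)*conj(1) + 3*(0)*conj(-1) + 3*(0)*conj(-1)]
      = (1/12)[(2) + (2) + (-2) + (-2) + (0) + (0)] = 0/12 = 0
  <chi_6*chi_1, chi_3> = (1/12)[1*(2)*conj(1) + 1*(2)*conj(-1) + 2*(-1)*conj(-1) + 2*(-1)*conj(1) + 3*(0)*conj(1) + 3*(0)*conj(-1)]
      = (1/12)[(2) + (-2) + (2) + (-2) + (0) + (0)] = 0/12 = 0
  <chi_6*chi_1, chi_4> = (1/12)[1*(2)*conj(1) + 1*(2)*conj(-1) + 2*(-1)*conj(-1) + 2*(-1)*conj(1) + 3*(0)*conj(-1) + 3*(0)*conj(1)]
      = (1/12)[(2) + (-2) + (2) + (-2) + (0) + (0)] = 0/12 = 0
  <chi_6*chi_1, chi_5> = (1/12)[1*(2)*conj(2) + 1*(2)*conj(-2) + 2*(-1)*conj(1) + 2*(-1)*conj(-1) + 3*(0)*conj(0) + 3*(0)*conj(0)]
      = (1/12)[(4) + (-4) + (-2) + (2) + (0) + (0)] = 0/12 = 0
  <chi_6*chi_1, chi_6> = (1/12)[1*(2)*conj(2) + 1*(2)*conj(2) + 2*(-1)*conj(-1) + 2*(-1)*conj(-1) + 3*(0)*conj(0) + 3*(0)*conj(0)]
      = (1/12)[(4) + (4) + (2) + (2) + (0) + (0)] = 12/12 = 1
Hence the multiplicities are chi_6: 1. Dimension check: dim(chi_6)*dim(chi_1) = 2*1 = 2 and sum (mult * dim) = 1*2 = 2.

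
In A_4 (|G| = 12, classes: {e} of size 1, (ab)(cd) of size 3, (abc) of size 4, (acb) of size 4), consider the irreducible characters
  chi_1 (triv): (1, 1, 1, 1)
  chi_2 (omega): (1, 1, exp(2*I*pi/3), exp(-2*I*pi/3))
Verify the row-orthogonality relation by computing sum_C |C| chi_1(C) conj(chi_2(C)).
Sum = 0; so <chi_1, chi_2> = 0 (distinct irreducibles are orthogonal).

Working: Compute term by term over conjugacy classes (|C| * chi_1(C) * conj(chi_2(C))):
  1*(1)*conj(1) + 3*(1)*conj(1) + 4*(1)*conj(exp(2*I*pi/3)) + 4*(1)*conj(exp(-2*I*pi/3))
  = (1) + (3) + (4*exp(-2*I*pi/3)) + (4*exp(2*I*pi/3))
  = 0.
(Exp terms are combined using exp(i*s)*conj(exp(i*t)) = exp(i*(s-t)), and sums of them are collapsed using the identity that for every m > 1 the m distinct m-th roots of unity sum to 0, e.g. 1 + exp(2*I*pi/3) + exp(-2*I*pi/3) = 0.)
Dividing by |G| = 12 gives 0/12 = 0, matching the row-orthogonality relation <chi_1, chi_2> = [chi_1 = chi_2].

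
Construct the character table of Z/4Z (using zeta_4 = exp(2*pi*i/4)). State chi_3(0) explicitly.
Character table of Z/4Z (irreps indexed chi_0,...,chi_3 with chi_k(m) = zeta_4^(k*m), zeta_4 = exp(2*pi*i/4)):
  irrep \ class  {0} (size 1)  {1} (size 1)  {2} (size 1)  {3} (size 1)
  chi_0          1             1             1             1           
  chi_1          1             I             -1            -I          
  chi_2          1             -1            1             -1          
  chi_3          1             -I            -1            I           

Spot check: chi_3(0) = zeta_4^(3*0) = zeta_4^0 = 1.

Proof sketch: Z/4Z is abelian, so all 4 irreducible complex representations are 1-dimensional. They are given by chi_k(m) = zeta_4^(k*m) for k = 0,...,3. Row orthogonality: sum_m chi_k(m) conj(chi_l(m)) = 4 * [k = l].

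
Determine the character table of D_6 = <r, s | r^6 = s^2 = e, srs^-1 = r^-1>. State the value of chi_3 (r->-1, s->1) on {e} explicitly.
Conjugacy classes: {e} of size 1, {r^3} of size 1, {r^1, r^5} of size 2, {r^2, r^4} of size 2, {s, sr^2, ...} of size 3, {sr, sr^3, ...} of size 3.
Character table:
  irrep \ class              {e} (size 1)  {r^3} (size 1)  {r^1, r^5} (size 2)  {r^2, r^4} (size 2)  {s, sr^2, ...} (size 3)  {sr, sr^3, ...} (size 3)
  chi_1 (triv)               1             1               1                    1                    1                        1                       
  chi_2 (sign: r->1, s->-1)  1             1               1                    1                    -1                       -1                      
  chi_3 (r->-1, s->1)        1             -1              -1                   1                    1                        -1                      
  chi_4 (r->-1, s->-1)       1             -1              -1                   1                    -1                       1                       
  chi_5 (2d, j=1)            2             -2              1                    -1                   0                        0                       
  chi_6 (2d, j=2)            2             2               -1                   -1                   0                        0                       

Spot check: chi_3 (r->-1, s->1) on {e} = 1.

Justification: D_6 has order 2*6 = 12 with 6 conjugacy classes, hence 6 irreducibles. Sum of squared dims 1 + 1 + 1 + 1 + 4 + 4 = 12 = |G|. Linear characters come from the abelianisation; the 2-dimensional irreps have character r^k -> 2*cos(2*pi*j*k/6), reflections -> 0.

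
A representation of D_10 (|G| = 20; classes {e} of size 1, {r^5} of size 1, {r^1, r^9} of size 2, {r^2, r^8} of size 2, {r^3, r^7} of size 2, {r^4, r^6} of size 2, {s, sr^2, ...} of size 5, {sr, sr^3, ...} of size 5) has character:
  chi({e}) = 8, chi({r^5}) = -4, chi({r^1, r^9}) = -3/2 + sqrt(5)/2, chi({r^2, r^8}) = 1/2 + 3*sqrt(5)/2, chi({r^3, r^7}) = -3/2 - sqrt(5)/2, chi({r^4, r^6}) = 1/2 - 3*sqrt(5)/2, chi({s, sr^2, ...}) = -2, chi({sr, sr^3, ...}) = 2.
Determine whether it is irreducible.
Not irreducible (reducible): <chi, chi> = 9 > 1.

<chi, chi> = (1/|G|) sum_C |C| * |chi(C)|^2 = (1/20)[1*|8|^2 + 1*|-4|^2 + 2*|-3/2 + sqrt(5)/2|^2 + 2*|1/2 + 3*sqrt(5)/2|^2 + 2*|-3/2 - sqrt(5)/2|^2 + 2*|1/2 - 3*sqrt(5)/2|^2 + 5*|-2|^2 + 5*|2|^2]
  = (1/20)[(64) + (16) + (7 - 3*sqrt(5)) + (3*sqrt(5) + 23) + (3*sqrt(5) + 7) + (23 - 3*sqrt(5)) + (20) + (20)] = 180/20 = 9.
A character is irreducible iff <chi, chi> = 1, so this representation is reducible.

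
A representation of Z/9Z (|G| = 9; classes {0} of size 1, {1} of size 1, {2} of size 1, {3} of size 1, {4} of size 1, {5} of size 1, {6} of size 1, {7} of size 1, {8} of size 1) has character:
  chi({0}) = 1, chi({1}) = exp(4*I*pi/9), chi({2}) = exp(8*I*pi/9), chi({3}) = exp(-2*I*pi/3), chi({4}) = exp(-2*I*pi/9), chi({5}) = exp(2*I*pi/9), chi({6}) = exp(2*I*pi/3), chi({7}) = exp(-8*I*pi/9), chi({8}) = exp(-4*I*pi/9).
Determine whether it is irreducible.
Irreducible: <chi, chi> = 1.

Working: <chi, chi> = (1/|G|) sum_C |C| * |chi(C)|^2 = (1/9)[1*|1|^2 + 1*|exp(4*I*pi/9)|^2 + 1*|exp(8*I*pi/9)|^2 + 1*|exp(-2*I*pi/3)|^2 + 1*|exp(-2*I*pi/9)|^2 + 1*|exp(2*I*pi/9)|^2 + 1*|exp(2*I*pi/3)|^2 + 1*|exp(-8*I*pi/9)|^2 + 1*|exp(-4*I*pi/9)|^2]
  = (1/9)[(1) + (1) + (1) + (1) + (1) + (1) + (1) + (1) + (1)] = 9/9 = 1.
(Exp terms are combined using exp(i*s)*conj(exp(i*t)) = exp(i*(s-t)), and sums of them are collapsed using the identity that for every m > 1 the m distinct m-th roots of unity sum to 0, e.g. 1 + exp(2*I*pi/3) + exp(-2*I*pi/3) = 0.)
A character is irreducible iff <chi, chi> = 1, so this representation is irreducible.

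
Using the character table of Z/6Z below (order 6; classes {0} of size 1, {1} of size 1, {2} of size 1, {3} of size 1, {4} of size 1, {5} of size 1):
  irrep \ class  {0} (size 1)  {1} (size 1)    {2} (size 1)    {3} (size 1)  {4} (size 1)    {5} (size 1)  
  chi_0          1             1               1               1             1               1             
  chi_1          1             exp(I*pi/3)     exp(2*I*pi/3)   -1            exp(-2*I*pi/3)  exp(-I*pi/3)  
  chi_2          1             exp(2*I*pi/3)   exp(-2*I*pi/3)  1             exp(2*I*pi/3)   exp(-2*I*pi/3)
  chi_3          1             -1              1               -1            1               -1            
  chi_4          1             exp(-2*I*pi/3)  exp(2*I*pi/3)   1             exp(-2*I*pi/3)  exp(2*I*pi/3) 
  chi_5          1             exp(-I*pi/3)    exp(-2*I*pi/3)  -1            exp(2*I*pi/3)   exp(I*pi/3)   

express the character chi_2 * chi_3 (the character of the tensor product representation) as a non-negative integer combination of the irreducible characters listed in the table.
chi_2 tensor chi_3 = chi_5 (all other irreducibles have multiplicity 0).

Proof sketch: The character of a tensor product is the pointwise product (chi_2 * chi_3)(C) = chi_2(C) * chi_3(C):
  {0}: (1)*(1), {1}: (exp(2*I*pi/3))*(-1), {2}: (exp(-2*I*pi/3))*(1), {3}: (1)*(-1), {4}: (exp(2*I*pi/3))*(1), {5}: (exp(-2*I*pi/3))*(-1)
so (chi_2 * chi_3) takes values
  {0} -> 1, {1} -> -exp(2*I*pi/3), {2} -> exp(-2*I*pi/3), {3} -> -1, {4} -> exp(2*I*pi/3), {5} -> -exp(-2*I*pi/3).
Now take the inner product of this character with each irreducible chi from the table, <chi_2*chi_3, chi> = (1/6) sum_C |C| (chi_2*chi_3)(C) conj(chi(C)):
  <chi_2*chi_3, chi_0> = (1/6)[1*(1)*conj(1) + 1*(-exp(2*I*pi/3))*conj(1) + 1*(exp(-2*I*pi/3))*conj(1) + 1*(-1)*conj(1) + 1*(exp(2*I*pi/3))*conj(1) + 1*(-exp(-2*I*pi/3))*conj(1)]
      = (1/6)[(1) + (-exp(2*I*pi/3)) + (exp(-2*I*pi/3)) + (-1) + (exp(2*I*pi/3)) + (-exp(-2*I*pi/3))] = 0/6 = 0
  <chi_2*chi_3, chi_1> = (1/6)[1*(1)*conj(1) + 1*(-exp(2*I*pi/3))*conj(exp(I*pi/3)) + 1*(exp(-2*I*pi/3))*conj(exp(2*I*pi/3)) + 1*(-1)*conj(-1) + 1*(exp(2*I*pi/3))*conj(exp(-2*I*pi/3)) + 1*(-exp(-2*I*pi/3))*conj(exp(-I*pi/3))]
      = (1/6)[(1) + (-exp(I*pi/3)) + (exp(2*I*pi/3)) + (1) + (exp(-2*I*pi/3)) + (-exp(-I*pi/3))] = 0/6 = 0
  <chi_2*chi_3, chi_2> = (1/6)[1*(1)*conj(1) + 1*(-exp(2*I*pi/3))*conj(exp(2*I*pi/3)) + 1*(exp(-2*I*pi/3))*conj(exp(-2*I*pi/3)) + 1*(-1)*conj(1) + 1*(exp(2*I*pi/3))*conj(exp(2*I*pi/3)) + 1*(-exp(-2*I*pi/3))*conj(exp(-2*I*pi/3))]
      = (1/6)[(1) + (-1) + (1) + (-1) + (1) + (-1)] = 0/6 = 0
  <chi_2*chi_3, chi_3> = (1/6)[1*(1)*conj(1) + 1*(-exp(2*I*pi/3))*conj(-1) + 1*(exp(-2*I*pi/3))*conj(1) + 1*(-1)*conj(-1) + 1*(exp(2*I*pi/3))*conj(1) + 1*(-exp(-2*I*pi/3))*conj(-1)]
      = (1/6)[(1) + (exp(2*I*pi/3)) + (exp(-2*I*pi/3)) + (1) + (exp(2*I*pi/3)) + (exp(-2*I*pi/3))] = 0/6 = 0
  <chi_2*chi_3, chi_4> = (1/6)[1*(1)*conj(1) + 1*(-exp(2*I*pi/3))*conj(exp(-2*I*pi/3)) + 1*(exp(-2*I*pi/3))*conj(exp(2*I*pi/3)) + 1*(-1)*conj(1) + 1*(exp(2*I*pi/3))*conj(exp(-2*I*pi/3)) + 1*(-exp(-2*I*pi/3))*conj(exp(2*I*pi/3))]
      = (1/6)[(1) + (-exp(-2*I*pi/3)) + (exp(2*I*pi/3)) + (-1) + (exp(-2*I*pi/3)) + (-exp(2*I*pi/3))] = 0/6 = 0
  <chi_2*chi_3, chi_5> = (1/6)[1*(1)*conj(1) + 1*(-exp(2*I*pi/3))*conj(exp(-I*pi/3)) + 1*(exp(-2*I*pi/3))*conj(exp(-2*I*pi/3)) + 1*(-1)*conj(-1) + 1*(exp(2*I*pi/3))*conj(exp(2*I*pi/3)) + 1*(-exp(-2*I*pi/3))*conj(exp(I*pi/3))]
      = (1/6)[(1) + (1) + (1) + (1) + (1) + (1)] = 6/6 = 1
(Exp terms are combined using exp(i*s)*conj(exp(i*t)) = exp(i*(s-t)), and sums of them are collapsed using the identity that for every m > 1 the m distinct m-th roots of unity sum to 0, e.g. 1 + exp(2*I*pi/3) + exp(-2*I*pi/3) = 0.)
Hence the multiplicities are chi_5: 1. Dimension check: dim(chi_2)*dim(chi_3) = 1*1 = 1 and sum (mult * dim) = 1*1 = 1.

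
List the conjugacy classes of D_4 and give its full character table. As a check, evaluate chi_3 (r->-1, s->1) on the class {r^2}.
Conjugacy classes: {e} of size 1, {r^2} of size 1, {r^1, r^3} of size 2, {s, sr^2, ...} of size 2, {sr, sr^3, ...} of size 2.
Character table:
  irrep \ class              {e} (size 1)  {r^2} (size 1)  {r^1, r^3} (size 2)  {s, sr^2, ...} (size 2)  {sr, sr^3, ...} (size 2)
  chi_1 (triv)               1             1               1                    1                        1                       
  chi_2 (sign: r->1, s->-1)  1             1               1                    -1                       -1                      
  chi_3 (r->-1, s->1)        1             1               -1                   1                        -1                      
  chi_4 (r->-1, s->-1)       1             1               -1                   -1                       1                       
  chi_5 (2d, j=1)            2             -2              0                    0                        0                       

Spot check: chi_3 (r->-1, s->1) on {r^2} = 1.

Why: D_4 has order 2*4 = 8 with 5 conjugacy classes, hence 5 irreducibles. Sum of squared dims 1 + 1 + 1 + 1 + 4 = 8 = |G|. Linear characters come from the abelianisation; the 2-dimensional irreps have character r^k -> 2*cos(2*pi*j*k/4), reflections -> 0.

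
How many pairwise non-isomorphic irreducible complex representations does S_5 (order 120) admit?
7

Argument: The number of irreducible complex representations of a finite group equals its number of conjugacy classes. Conjugacy classes in S_5 correspond to cycle types, i.e. partitions of 5; there are p(5) = 7 of them, so S_5 (order 120) has exactly 7 irreducible complex representations.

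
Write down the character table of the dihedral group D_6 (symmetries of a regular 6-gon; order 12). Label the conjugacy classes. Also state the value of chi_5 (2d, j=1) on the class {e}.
Conjugacy classes: {e} of size 1, {r^3} of size 1, {r^1, r^5} of size 2, {r^2, r^4} of size 2, {s, sr^2, ...} of size 3, {sr, sr^3, ...} of size 3.
Character table:
  irrep \ class              {e} (size 1)  {r^3} (size 1)  {r^1, r^5} (size 2)  {r^2, r^4} (size 2)  {s, sr^2, ...} (size 3)  {sr, sr^3, ...} (size 3)
  chi_1 (triv)               1             1               1                    1                    1                        1                       
  chi_2 (sign: r->1, s->-1)  1             1               1                    1                    -1                       -1                      
  chi_3 (r->-1, s->1)        1             -1              -1                   1                    1                        -1                      
  chi_4 (r->-1, s->-1)       1             -1              -1                   1                    -1                       1                       
  chi_5 (2d, j=1)            2             -2              1                    -1                   0                        0                       
  chi_6 (2d, j=2)            2             2               -1                   -1                   0                        0                       

Spot check: chi_5 (2d, j=1) on {e} = 2.

Argument: D_6 has order 2*6 = 12 with 6 conjugacy classes, hence 6 irreducibles. Sum of squared dims 1 + 1 + 1 + 1 + 4 + 4 = 12 = |G|. Linear characters come from the abelianisation; the 2-dimensional irreps have character r^k -> 2*cos(2*pi*j*k/6), reflections -> 0.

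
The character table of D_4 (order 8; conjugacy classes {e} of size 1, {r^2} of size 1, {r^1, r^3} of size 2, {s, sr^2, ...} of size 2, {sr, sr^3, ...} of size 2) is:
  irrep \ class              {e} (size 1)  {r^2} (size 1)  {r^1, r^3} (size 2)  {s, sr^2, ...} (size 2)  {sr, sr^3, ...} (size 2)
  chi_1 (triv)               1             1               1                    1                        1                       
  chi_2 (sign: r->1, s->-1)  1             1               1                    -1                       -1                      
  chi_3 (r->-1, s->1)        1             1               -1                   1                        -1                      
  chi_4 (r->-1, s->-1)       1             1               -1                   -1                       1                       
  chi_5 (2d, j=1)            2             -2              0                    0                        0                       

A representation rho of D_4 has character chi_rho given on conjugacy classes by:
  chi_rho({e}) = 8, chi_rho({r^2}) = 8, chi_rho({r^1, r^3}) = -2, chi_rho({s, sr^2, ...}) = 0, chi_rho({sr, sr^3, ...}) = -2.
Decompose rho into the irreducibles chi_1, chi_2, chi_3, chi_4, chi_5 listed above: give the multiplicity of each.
Multiplicities: chi_1: 1, chi_2: 2, chi_3: 3, chi_4: 2, chi_5: 0.

Explanation: Use <chi_rho, chi> = (1/|G|) sum_C |C| * chi_rho(C) * conj(chi(C)) with |G| = 8 for each irreducible chi in the table:
  <chi_rho, chi_1> = (1/8)[1*(8)*conj(1) + 1*(8)*conj(1) + 2*(-2)*conj(1) + 2*(0)*conj(1) + 2*(-2)*conj(1)]
      = (1/8)[(8) + (8) + (-4) + (0) + (-4)] = 8/8 = 1
  <chi_rho, chi_2> = (1/8)[1*(8)*conj(1) + 1*(8)*conj(1) + 2*(-2)*conj(1) + 2*(0)*conj(-1) + 2*(-2)*conj(-1)]
      = (1/8)[(8) + (8) + (-4) + (0) + (4)] = 16/8 = 2
  <chi_rho, chi_3> = (1/8)[1*(8)*conj(1) + 1*(8)*conj(1) + 2*(-2)*conj(-1) + 2*(0)*conj(1) + 2*(-2)*conj(-1)]
      = (1/8)[(8) + (8) + (4) + (0) + (4)] = 24/8 = 3
  <chi_rho, chi_4> = (1/8)[1*(8)*conj(1) + 1*(8)*conj(1) + 2*(-2)*conj(-1) + 2*(0)*conj(-1) + 2*(-2)*conj(1)]
      = (1/8)[(8) + (8) + (4) + (0) + (-4)] = 16/8 = 2
  <chi_rho, chi_5> = (1/8)[1*(8)*conj(2) + 1*(8)*conj(-2) + 2*(-2)*conj(0) + 2*(0)*conj(0) + 2*(-2)*conj(0)]
      = (1/8)[(16) + (-16) + (0) + (0) + (0)] = 0/8 = 0
Dimension check: dim(rho) = sum (mult * dim) = 1*1 + 2*1 + 3*1 + 2*1 + 0*2 = 8 = chi_rho(e) = 8.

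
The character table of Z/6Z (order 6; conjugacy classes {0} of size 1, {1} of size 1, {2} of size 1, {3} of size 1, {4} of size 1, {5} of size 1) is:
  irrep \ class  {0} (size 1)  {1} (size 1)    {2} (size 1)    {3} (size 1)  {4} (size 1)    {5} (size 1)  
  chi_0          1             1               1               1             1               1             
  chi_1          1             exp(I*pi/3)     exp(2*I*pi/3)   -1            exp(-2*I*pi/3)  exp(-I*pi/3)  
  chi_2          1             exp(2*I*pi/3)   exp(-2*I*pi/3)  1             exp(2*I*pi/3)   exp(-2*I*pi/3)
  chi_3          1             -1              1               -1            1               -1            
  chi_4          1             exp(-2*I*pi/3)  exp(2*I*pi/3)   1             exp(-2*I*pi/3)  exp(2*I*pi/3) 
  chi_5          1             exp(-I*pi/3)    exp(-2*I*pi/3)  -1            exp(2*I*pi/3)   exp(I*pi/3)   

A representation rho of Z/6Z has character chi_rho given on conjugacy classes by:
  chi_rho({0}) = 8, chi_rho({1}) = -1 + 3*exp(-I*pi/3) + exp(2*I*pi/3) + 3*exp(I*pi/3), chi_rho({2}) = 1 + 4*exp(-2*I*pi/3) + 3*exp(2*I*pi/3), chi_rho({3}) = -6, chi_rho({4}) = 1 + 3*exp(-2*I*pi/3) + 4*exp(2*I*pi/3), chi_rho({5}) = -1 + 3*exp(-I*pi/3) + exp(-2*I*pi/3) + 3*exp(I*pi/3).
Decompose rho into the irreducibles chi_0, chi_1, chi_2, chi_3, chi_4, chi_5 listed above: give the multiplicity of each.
Multiplicities: chi_0: 0, chi_1: 3, chi_2: 1, chi_3: 1, chi_4: 0, chi_5: 3.

Use <chi_rho, chi> = (1/|G|) sum_C |C| * chi_rho(C) * conj(chi(C)) with |G| = 6 for each irreducible chi in the table:
  <chi_rho, chi_0> = (1/6)[1*(8)*conj(1) + 1*(-1 + 3*exp(-I*pi/3) + exp(2*I*pi/3) + 3*exp(I*pi/3))*conj(1) + 1*(1 + 4*exp(-2*I*pi/3) + 3*exp(2*I*pi/3))*conj(1) + 1*(-6)*conj(1) + 1*(1 + 3*exp(-2*I*pi/3) + 4*exp(2*I*pi/3))*conj(1) + 1*(-1 + 3*exp(-I*pi/3) + exp(-2*I*pi/3) + 3*exp(I*pi/3))*conj(1)]
      = (1/6)[(8) + (-1 + 3*exp(-I*pi/3) + exp(2*I*pi/3) + 3*exp(I*pi/3)) + (1 + 4*exp(-2*I*pi/3) + 3*exp(2*I*pi/3)) + (-6) + (1 + 3*exp(-2*I*pi/3) + 4*exp(2*I*pi/3)) + (-1 + 3*exp(-I*pi/3) + exp(-2*I*pi/3) + 3*exp(I*pi/3))] = 0/6 = 0
  <chi_rho, chi_1> = (1/6)[1*(8)*conj(1) + 1*(-1 + 3*exp(-I*pi/3) + exp(2*I*pi/3) + 3*exp(I*pi/3))*conj(exp(I*pi/3)) + 1*(1 + 4*exp(-2*I*pi/3) + 3*exp(2*I*pi/3))*conj(exp(2*I*pi/3)) + 1*(-6)*conj(-1) + 1*(1 + 3*exp(-2*I*pi/3) + 4*exp(2*I*pi/3))*conj(exp(-2*I*pi/3)) + 1*(-1 + 3*exp(-I*pi/3) + exp(-2*I*pi/3) + 3*exp(I*pi/3))*conj(exp(-I*pi/3))]
      = (1/6)[(8) + (3 + 3*exp(-2*I*pi/3) - exp(-I*pi/3) + exp(I*pi/3)) + (3 + exp(-2*I*pi/3) + 4*exp(2*I*pi/3)) + (6) + (3 + 4*exp(-2*I*pi/3) + exp(2*I*pi/3)) + (3 - exp(I*pi/3) + exp(-I*pi/3) + 3*exp(2*I*pi/3))] = 18/6 = 3
  <chi_rho, chi_2> = (1/6)[1*(8)*conj(1) + 1*(-1 + 3*exp(-I*pi/3) + exp(2*I*pi/3) + 3*exp(I*pi/3))*conj(exp(2*I*pi/3)) + 1*(1 + 4*exp(-2*I*pi/3) + 3*exp(2*I*pi/3))*conj(exp(-2*I*pi/3)) + 1*(-6)*conj(1) + 1*(1 + 3*exp(-2*I*pi/3) + 4*exp(2*I*pi/3))*conj(exp(2*I*pi/3)) + 1*(-1 + 3*exp(-I*pi/3) + exp(-2*I*pi/3) + 3*exp(I*pi/3))*conj(exp(-2*I*pi/3))]
      = (1/6)[(8) + (-2 + 3*exp(-I*pi/3) - exp(-2*I*pi/3)) + (4 + 3*exp(-2*I*pi/3) + exp(2*I*pi/3)) + (-6) + (4 + exp(-2*I*pi/3) + 3*exp(2*I*pi/3)) + (-2 - exp(2*I*pi/3) + 3*exp(I*pi/3))] = 6/6 = 1
  <chi_rho, chi_3> = (1/6)[1*(8)*conj(1) + 1*(-1 + 3*exp(-I*pi/3) + exp(2*I*pi/3) + 3*exp(I*pi/3))*conj(-1) + 1*(1 + 4*exp(-2*I*pi/3) + 3*exp(2*I*pi/3))*conj(1) + 1*(-6)*conj(-1) + 1*(1 + 3*exp(-2*I*pi/3) + 4*exp(2*I*pi/3))*conj(1) + 1*(-1 + 3*exp(-I*pi/3) + exp(-2*I*pi/3) + 3*exp(I*pi/3))*conj(-1)]
      = (1/6)[(8) + (1 - 3*exp(I*pi/3) - exp(2*I*pi/3) - 3*exp(-I*pi/3)) + (1 + 4*exp(-2*I*pi/3) + 3*exp(2*I*pi/3)) + (6) + (1 + 3*exp(-2*I*pi/3) + 4*exp(2*I*pi/3)) + (1 - 3*exp(I*pi/3) - exp(-2*I*pi/3) - 3*exp(-I*pi/3))] = 6/6 = 1
  <chi_rho, chi_4> = (1/6)[1*(8)*conj(1) + 1*(-1 + 3*exp(-I*pi/3) + exp(2*I*pi/3) + 3*exp(I*pi/3))*conj(exp(-2*I*pi/3)) + 1*(1 + 4*exp(-2*I*pi/3) + 3*exp(2*I*pi/3))*conj(exp(2*I*pi/3)) + 1*(-6)*conj(1) + 1*(1 + 3*exp(-2*I*pi/3) + 4*exp(2*I*pi/3))*conj(exp(-2*I*pi/3)) + 1*(-1 + 3*exp(-I*pi/3) + exp(-2*I*pi/3) + 3*exp(I*pi/3))*conj(exp(2*I*pi/3))]
      = (1/6)[(8) + (-3 + exp(-2*I*pi/3) - exp(2*I*pi/3) + 3*exp(I*pi/3)) + (3 + exp(-2*I*pi/3) + 4*exp(2*I*pi/3)) + (-6) + (3 + 4*exp(-2*I*pi/3) + exp(2*I*pi/3)) + (-3 + 3*exp(-I*pi/3) + exp(2*I*pi/3) - exp(-2*I*pi/3))] = 0/6 = 0
  <chi_rho, chi_5> = (1/6)[1*(8)*conj(1) + 1*(-1 + 3*exp(-I*pi/3) + exp(2*I*pi/3) + 3*exp(I*pi/3))*conj(exp(-I*pi/3)) + 1*(1 + 4*exp(-2*I*pi/3) + 3*exp(2*I*pi/3))*conj(exp(-2*I*pi/3)) + 1*(-6)*conj(-1) + 1*(1 + 3*exp(-2*I*pi/3) + 4*exp(2*I*pi/3))*conj(exp(2*I*pi/3)) + 1*(-1 + 3*exp(-I*pi/3) + exp(-2*I*pi/3) + 3*exp(I*pi/3))*conj(exp(I*pi/3))]
      = (1/6)[(8) + (2 - exp(I*pi/3) + 3*exp(2*I*pi/3)) + (4 + 3*exp(-2*I*pi/3) + exp(2*I*pi/3)) + (6) + (4 + exp(-2*I*pi/3) + 3*exp(2*I*pi/3)) + (2 + 3*exp(-2*I*pi/3) - exp(-I*pi/3))] = 18/6 = 3
(Exp terms are combined using exp(i*s)*conj(exp(i*t)) = exp(i*(s-t)), and sums of them are collapsed using the identity that for every m > 1 the m distinct m-th roots of unity sum to 0, e.g. 1 + exp(2*I*pi/3) + exp(-2*I*pi/3) = 0.)
Dimension check: dim(rho) = sum (mult * dim) = 0*1 + 3*1 + 1*1 + 1*1 + 0*1 + 3*1 = 8 = chi_rho(e) = 8.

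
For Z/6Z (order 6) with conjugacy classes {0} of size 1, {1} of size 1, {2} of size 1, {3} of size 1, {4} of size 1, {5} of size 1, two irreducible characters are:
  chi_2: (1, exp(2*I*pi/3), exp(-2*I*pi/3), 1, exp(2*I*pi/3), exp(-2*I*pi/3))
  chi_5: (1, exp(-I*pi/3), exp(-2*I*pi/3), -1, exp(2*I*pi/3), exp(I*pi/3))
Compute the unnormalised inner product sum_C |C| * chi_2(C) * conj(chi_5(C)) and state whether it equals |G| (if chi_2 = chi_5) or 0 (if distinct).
Sum = 0; so <chi_2, chi_5> = 0 (distinct irreducibles are orthogonal).

Working: Compute term by term over conjugacy classes (|C| * chi_2(C) * conj(chi_5(C))):
  1*(1)*conj(1) + 1*(exp(2*I*pi/3))*conj(exp(-I*pi/3)) + 1*(exp(-2*I*pi/3))*conj(exp(-2*I*pi/3)) + 1*(1)*conj(-1) + 1*(exp(2*I*pi/3))*conj(exp(2*I*pi/3)) + 1*(exp(-2*I*pi/3))*conj(exp(I*pi/3))
  = (1) + (-1) + (1) + (-1) + (1) + (-1)
  = 0.
(Exp terms are combined using exp(i*s)*conj(exp(i*t)) = exp(i*(s-t)), and sums of them are collapsed using the identity that for every m > 1 the m distinct m-th roots of unity sum to 0, e.g. 1 + exp(2*I*pi/3) + exp(-2*I*pi/3) = 0.)
Dividing by |G| = 6 gives 0/6 = 0, matching the row-orthogonality relation <chi_2, chi_5> = [chi_2 = chi_5].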